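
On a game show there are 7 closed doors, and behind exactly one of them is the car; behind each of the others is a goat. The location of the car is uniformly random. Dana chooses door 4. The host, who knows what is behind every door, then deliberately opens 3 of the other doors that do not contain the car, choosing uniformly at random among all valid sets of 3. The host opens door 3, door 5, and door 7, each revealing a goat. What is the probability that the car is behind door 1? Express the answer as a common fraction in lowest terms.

Consider each possible location of the car in turn.
If it is behind any of doors 1, 2, and 6 (prior 1/7 each): the host has 10 equally likely choices, so probability 1/10; weight (1/7)·(1/10) = 1/70 each.
If it is behind any of doors 3, 5, and 7 (prior 1/7 each): that door was opened and seen not to hold the prize — ruled out; weight (1/7)·0 = 0 each.
If it is behind door 4 (prior 1/7): the host has 20 equally likely choices, so probability 1/20; weight (1/7)·(1/20) = 1/140.
The weights sum to 1/20.
So P(the car behind door 1 | the host opened door 3, door 5, and door 7) = (1/70) / (1/20) = 2/7.

2/7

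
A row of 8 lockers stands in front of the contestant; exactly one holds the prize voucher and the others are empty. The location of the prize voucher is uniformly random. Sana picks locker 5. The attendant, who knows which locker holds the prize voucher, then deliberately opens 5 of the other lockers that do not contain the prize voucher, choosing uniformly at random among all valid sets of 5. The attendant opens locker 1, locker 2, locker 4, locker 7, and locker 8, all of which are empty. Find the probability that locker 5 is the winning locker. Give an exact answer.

1/8

Consider each possible location of the prize voucher in turn.
If it is in any of lockers 1, 2, 4, 7, and 8 (prior 1/8 each): that locker was opened and seen not to hold the prize — ruled out; weight (1/8)·0 = 0 each.
If it is in either of lockers 3 and 6 (prior 1/8 each): the attendant has 6 equally likely choices, so probability 1/6; weight (1/8)·(1/6) = 1/48 each.
If it is in locker 5 (prior 1/8): the attendant has 21 equally likely choices, so probability 1/21; weight (1/8)·(1/21) = 1/168.
The weights sum to 1/21.
So P(the prize voucher in locker 5 | the attendant opened locker 1, locker 2, locker 4, locker 7, and locker 8) = (1/168) / (1/21) = 1/8.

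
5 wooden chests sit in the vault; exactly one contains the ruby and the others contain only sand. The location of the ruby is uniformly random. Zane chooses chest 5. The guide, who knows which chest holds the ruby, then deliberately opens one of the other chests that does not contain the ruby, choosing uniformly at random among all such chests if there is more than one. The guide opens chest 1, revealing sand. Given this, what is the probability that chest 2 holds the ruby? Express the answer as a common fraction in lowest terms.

4/15

Condition on the true location of the ruby.
If it is in chest 1 (prior 1/5): the guide opened chest 1, so this case is ruled out; weight (1/5)·0 = 0.
If it is in any of chests 2, 3, and 4 (prior 1/5 each): the guide has 3 equally likely choices, so probability 1/3; weight (1/5)·(1/3) = 1/15 each.
If it is in chest 5 (prior 1/5): the guide has 4 equally likely choices, so probability 1/4; weight (1/5)·(1/4) = 1/20.
The weights sum to 1/4.
So P(the ruby in chest 2 | the guide opened chest 1) = (1/15) / (1/4) = 4/15.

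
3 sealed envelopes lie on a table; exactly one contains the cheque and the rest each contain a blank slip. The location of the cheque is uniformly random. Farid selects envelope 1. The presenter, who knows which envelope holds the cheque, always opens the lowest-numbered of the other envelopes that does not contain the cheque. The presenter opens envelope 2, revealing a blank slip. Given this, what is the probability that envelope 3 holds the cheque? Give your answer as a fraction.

Apply Bayes' rule, conditioning on where the cheque actually is.
If it is in either of envelopes 1 and 3 (prior 1/3 each): envelope 2 is the lowest-numbered option available, probability 1; weight (1/3)·1 = 1/3 each.
If it is in envelope 2 (prior 1/3): the presenter opened envelope 2, so this case is ruled out; weight (1/3)·0 = 0.
The weights sum to 2/3.
So P(the cheque in envelope 3 | the presenter opened envelope 2) = (1/3) / (2/3) = 1/2.

1/2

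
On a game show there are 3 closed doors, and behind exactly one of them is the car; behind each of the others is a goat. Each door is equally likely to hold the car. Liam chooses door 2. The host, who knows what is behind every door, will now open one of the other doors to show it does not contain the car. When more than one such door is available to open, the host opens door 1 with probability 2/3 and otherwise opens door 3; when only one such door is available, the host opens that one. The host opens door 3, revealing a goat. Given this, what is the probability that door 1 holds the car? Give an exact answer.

Condition on the true location of the car.
If it is behind door 1 (prior 1/3): only door 3 is available, probability 1; weight (1/3)·1 = 1/3.
If it is behind door 2 (prior 1/3): door 1 is available but not opened, probability 1/3; weight (1/3)·(1/3) = 1/9.
If it is behind door 3 (prior 1/3): the host opened door 3, so this case is ruled out; weight (1/3)·0 = 0.
The weights sum to 4/9.
So P(the car behind door 1 | the host opened door 3) = (1/3) / (4/9) = 3/4.

3/4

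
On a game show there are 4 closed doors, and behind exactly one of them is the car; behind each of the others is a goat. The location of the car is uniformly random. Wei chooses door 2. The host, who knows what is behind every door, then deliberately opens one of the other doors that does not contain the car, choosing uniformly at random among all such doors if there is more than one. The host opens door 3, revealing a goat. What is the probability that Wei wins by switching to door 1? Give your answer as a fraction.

3/8

Apply Bayes' rule, conditioning on where the car actually is.
If it is behind either of doors 1 and 4 (prior 1/4 each): the host has 2 equally likely choices, so probability 1/2; weight (1/4)·(1/2) = 1/8 each.
If it is behind door 2 (prior 1/4): the host has 3 equally likely choices, so probability 1/3; weight (1/4)·(1/3) = 1/12.
If it is behind door 3 (prior 1/4): the host opened door 3, so this case is ruled out; weight (1/4)·0 = 0.
The weights sum to 1/3.
So P(the car behind door 1 | the host opened door 3) = (1/8) / (1/3) = 3/8.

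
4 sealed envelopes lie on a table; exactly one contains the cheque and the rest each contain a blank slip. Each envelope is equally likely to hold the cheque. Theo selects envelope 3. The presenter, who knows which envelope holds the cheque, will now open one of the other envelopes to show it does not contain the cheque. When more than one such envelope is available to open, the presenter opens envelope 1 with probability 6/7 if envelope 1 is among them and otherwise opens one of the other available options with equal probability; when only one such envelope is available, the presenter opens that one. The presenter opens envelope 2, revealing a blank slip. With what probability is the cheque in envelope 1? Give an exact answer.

Apply Bayes' rule, conditioning on where the cheque actually is.
If it is in envelope 1 (prior 1/4): envelope 1 holds the prize so is unavailable; the presenter chooses uniformly among the 2 others, probability 1/2; weight (1/4)·(1/2) = 1/8.
If it is in envelope 2 (prior 1/4): the presenter opened envelope 2, so this case is ruled out; weight (1/4)·0 = 0.
If it is in envelope 3 (prior 1/4): envelope 1 is available but not opened; envelope 2 gets probability (1 − 6/7)/2 = 1/14; weight (1/4)·(1/14) = 1/56.
If it is in envelope 4 (prior 1/4): envelope 1 is available but not opened, probability 1/7; weight (1/4)·(1/7) = 1/28.
The weights sum to 5/28.
So P(the cheque in envelope 1 | the presenter opened envelope 2) = (1/8) / (5/28) = 7/10.

7/10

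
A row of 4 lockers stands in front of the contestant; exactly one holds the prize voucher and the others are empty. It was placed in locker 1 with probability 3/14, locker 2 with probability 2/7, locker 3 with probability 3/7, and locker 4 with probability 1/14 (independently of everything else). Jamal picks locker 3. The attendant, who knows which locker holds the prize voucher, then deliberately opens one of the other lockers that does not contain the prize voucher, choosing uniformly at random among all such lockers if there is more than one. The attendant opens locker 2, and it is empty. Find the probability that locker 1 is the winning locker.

Apply Bayes' rule, conditioning on where the prize voucher actually is.
If it is in locker 1 (prior 3/14): the attendant has 2 equally likely choices, so probability 1/2; weight (3/14)·(1/2) = 3/28.
If it is in locker 2 (prior 2/7): the attendant opened locker 2, so this case is ruled out; weight (2/7)·0 = 0.
If it is in locker 3 (prior 3/7): the attendant has 3 equally likely choices, so probability 1/3; weight (3/7)·(1/3) = 1/7.
If it is in locker 4 (prior 1/14): the attendant has 2 equally likely choices, so probability 1/2; weight (1/14)·(1/2) = 1/28.
The weights sum to 2/7.
So P(the prize voucher in locker 1 | the attendant opened locker 2) = (3/28) / (2/7) = 3/8.

3/8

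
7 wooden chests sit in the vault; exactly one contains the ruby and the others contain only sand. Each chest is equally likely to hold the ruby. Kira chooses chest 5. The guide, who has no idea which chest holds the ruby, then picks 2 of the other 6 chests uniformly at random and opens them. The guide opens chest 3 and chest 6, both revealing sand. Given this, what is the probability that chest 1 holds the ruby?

1/5

Because the guide chose which chests to open without knowing where the ruby is, the choice is independent of the prize location. Learning that none of the 2 opened chests holds the ruby simply rules out those 2 locations and leaves the remaining 5 chests still equally likely by symmetry.
So P(the ruby in chest 1) = 1/5.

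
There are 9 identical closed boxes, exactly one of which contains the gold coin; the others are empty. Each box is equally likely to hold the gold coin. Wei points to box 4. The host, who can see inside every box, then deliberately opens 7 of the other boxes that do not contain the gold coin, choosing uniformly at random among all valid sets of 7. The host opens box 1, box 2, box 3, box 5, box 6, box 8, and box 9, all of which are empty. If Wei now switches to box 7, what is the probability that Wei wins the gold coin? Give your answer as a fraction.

Condition on the true location of the gold coin.
If it is in any of boxes 1, 2, 3, 5, 6, 8, and 9 (prior 1/9 each): that box was opened and seen not to hold the prize — ruled out; weight (1/9)·0 = 0 each.
If it is in box 4 (prior 1/9): the host has 8 equally likely choices, so probability 1/8; weight (1/9)·(1/8) = 1/72.
If it is in box 7 (prior 1/9): the host has no choice, probability 1; weight (1/9)·1 = 1/9.
The weights sum to 1/8.
So P(the gold coin in box 7 | the host opened box 1, box 2, box 3, box 5, box 6, box 8, and box 9) = (1/9) / (1/8) = 8/9.

8/9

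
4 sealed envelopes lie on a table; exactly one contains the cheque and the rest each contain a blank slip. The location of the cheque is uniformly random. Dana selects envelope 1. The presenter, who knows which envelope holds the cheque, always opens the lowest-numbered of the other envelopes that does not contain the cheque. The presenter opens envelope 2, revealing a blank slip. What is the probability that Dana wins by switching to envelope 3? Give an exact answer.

Condition on the true location of the cheque.
If it is in any of envelopes 1, 3, and 4 (prior 1/4 each): envelope 2 is the lowest-numbered option available, probability 1; weight (1/4)·1 = 1/4 each.
If it is in envelope 2 (prior 1/4): the presenter opened envelope 2, so this case is ruled out; weight (1/4)·0 = 0.
The weights sum to 3/4.
So P(the cheque in envelope 3 | the presenter opened envelope 2) = (1/4) / (3/4) = 1/3.

1/3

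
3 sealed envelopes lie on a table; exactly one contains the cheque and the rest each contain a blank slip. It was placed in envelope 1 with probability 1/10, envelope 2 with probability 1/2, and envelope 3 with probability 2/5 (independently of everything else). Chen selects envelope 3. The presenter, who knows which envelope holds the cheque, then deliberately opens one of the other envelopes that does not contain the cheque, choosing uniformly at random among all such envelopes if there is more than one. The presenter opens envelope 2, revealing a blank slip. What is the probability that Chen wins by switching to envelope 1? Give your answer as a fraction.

1/3

Consider each possible location of the cheque in turn.
If it is in envelope 1 (prior 1/10): the presenter has no choice, probability 1; weight (1/10)·1 = 1/10.
If it is in envelope 2 (prior 1/2): the presenter opened envelope 2, so this case is ruled out; weight (1/2)·0 = 0.
If it is in envelope 3 (prior 2/5): the presenter has 2 equally likely choices, so probability 1/2; weight (2/5)·(1/2) = 1/5.
The weights sum to 3/10.
So P(the cheque in envelope 1 | the presenter opened envelope 2) = (1/10) / (3/10) = 1/3.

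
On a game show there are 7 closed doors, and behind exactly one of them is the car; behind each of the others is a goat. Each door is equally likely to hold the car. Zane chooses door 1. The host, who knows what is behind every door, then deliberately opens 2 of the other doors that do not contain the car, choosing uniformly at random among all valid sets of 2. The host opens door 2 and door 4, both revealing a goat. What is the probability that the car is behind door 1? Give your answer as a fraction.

1/7

Condition on the true location of the car.
If it is behind door 1 (prior 1/7): the host has 15 equally likely choices, so probability 1/15; weight (1/7)·(1/15) = 1/105.
If it is behind either of doors 2 and 4 (prior 1/7 each): that door was opened and seen not to hold the prize — ruled out; weight (1/7)·0 = 0 each.
If it is behind any of doors 3, 5, 6, and 7 (prior 1/7 each): the host has 10 equally likely choices, so probability 1/10; weight (1/7)·(1/10) = 1/70 each.
The weights sum to 1/15.
So P(the car behind door 1 | the host opened door 2 and door 4) = (1/105) / (1/15) = 1/7.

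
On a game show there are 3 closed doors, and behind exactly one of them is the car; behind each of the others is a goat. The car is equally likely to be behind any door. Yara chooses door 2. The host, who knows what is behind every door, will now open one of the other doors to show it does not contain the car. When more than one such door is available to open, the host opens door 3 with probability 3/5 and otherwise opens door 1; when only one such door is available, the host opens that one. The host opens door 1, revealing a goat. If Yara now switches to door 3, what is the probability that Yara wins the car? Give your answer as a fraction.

5/7

Condition on the true location of the car.
If it is behind door 1 (prior 1/3): the host opened door 1, so this case is ruled out; weight (1/3)·0 = 0.
If it is behind door 2 (prior 1/3): door 3 is available but not opened, probability 2/5; weight (1/3)·(2/5) = 2/15.
If it is behind door 3 (prior 1/3): only door 1 is available, probability 1; weight (1/3)·1 = 1/3.
The weights sum to 7/15.
So P(the car behind door 3 | the host opened door 1) = (1/3) / (7/15) = 5/7.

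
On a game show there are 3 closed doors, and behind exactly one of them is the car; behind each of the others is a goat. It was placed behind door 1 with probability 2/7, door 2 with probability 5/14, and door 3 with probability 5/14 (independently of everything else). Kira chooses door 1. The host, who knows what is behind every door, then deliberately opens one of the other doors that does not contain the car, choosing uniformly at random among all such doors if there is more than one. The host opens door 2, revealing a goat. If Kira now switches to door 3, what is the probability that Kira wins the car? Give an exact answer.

5/7

Consider each possible location of the car in turn.
If it is behind door 1 (prior 2/7): the host has 2 equally likely choices, so probability 1/2; weight (2/7)·(1/2) = 1/7.
If it is behind door 2 (prior 5/14): the host opened door 2, so this case is ruled out; weight (5/14)·0 = 0.
If it is behind door 3 (prior 5/14): the host has no choice, probability 1; weight (5/14)·1 = 5/14.
The weights sum to 1/2.
So P(the car behind door 3 | the host opened door 2) = (5/14) / (1/2) = 5/7.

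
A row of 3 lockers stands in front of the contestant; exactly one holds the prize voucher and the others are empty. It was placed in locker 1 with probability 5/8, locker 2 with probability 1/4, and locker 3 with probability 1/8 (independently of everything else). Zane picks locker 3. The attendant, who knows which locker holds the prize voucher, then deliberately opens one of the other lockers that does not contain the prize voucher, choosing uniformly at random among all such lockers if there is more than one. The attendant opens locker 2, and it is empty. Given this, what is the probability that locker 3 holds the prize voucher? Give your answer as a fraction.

1/11

Apply Bayes' rule, conditioning on where the prize voucher actually is.
If it is in locker 1 (prior 5/8): the attendant has no choice, probability 1; weight (5/8)·1 = 5/8.
If it is in locker 2 (prior 1/4): the attendant opened locker 2, so this case is ruled out; weight (1/4)·0 = 0.
If it is in locker 3 (prior 1/8): the attendant has 2 equally likely choices, so probability 1/2; weight (1/8)·(1/2) = 1/16.
The weights sum to 11/16.
So P(the prize voucher in locker 3 | the attendant opened locker 2) = (1/16) / (11/16) = 1/11.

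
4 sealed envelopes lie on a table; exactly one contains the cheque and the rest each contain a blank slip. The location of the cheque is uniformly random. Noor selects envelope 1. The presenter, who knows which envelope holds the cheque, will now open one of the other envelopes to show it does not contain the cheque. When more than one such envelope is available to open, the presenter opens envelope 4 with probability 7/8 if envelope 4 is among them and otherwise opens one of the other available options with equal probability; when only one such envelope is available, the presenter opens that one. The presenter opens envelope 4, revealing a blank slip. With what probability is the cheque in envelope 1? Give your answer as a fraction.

1/3

Apply Bayes' rule, conditioning on where the cheque actually is.
If it is in any of envelopes 1, 2, and 3 (prior 1/4 each): envelope 4 is available, opened with probability 7/8; weight (1/4)·(7/8) = 7/32 each.
If it is in envelope 4 (prior 1/4): the presenter opened envelope 4, so this case is ruled out; weight (1/4)·0 = 0.
The weights sum to 21/32.
So P(the cheque in envelope 1 | the presenter opened envelope 4) = (7/32) / (21/32) = 1/3.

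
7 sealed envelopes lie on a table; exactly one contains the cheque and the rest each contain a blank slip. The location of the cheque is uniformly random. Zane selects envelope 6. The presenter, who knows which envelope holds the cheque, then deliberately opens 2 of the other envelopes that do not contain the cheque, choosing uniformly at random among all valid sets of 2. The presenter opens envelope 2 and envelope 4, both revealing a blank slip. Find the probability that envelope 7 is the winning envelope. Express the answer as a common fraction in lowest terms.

3/14

Condition on the true location of the cheque.
If it is in any of envelopes 1, 3, 5, and 7 (prior 1/7 each): the presenter has 10 equally likely choices, so probability 1/10; weight (1/7)·(1/10) = 1/70 each.
If it is in either of envelopes 2 and 4 (prior 1/7 each): that envelope was opened and seen not to hold the prize — ruled out; weight (1/7)·0 = 0 each.
If it is in envelope 6 (prior 1/7): the presenter has 15 equally likely choices, so probability 1/15; weight (1/7)·(1/15) = 1/105.
The weights sum to 1/15.
So P(the cheque in envelope 7 | the presenter opened envelope 2 and envelope 4) = (1/70) / (1/15) = 3/14.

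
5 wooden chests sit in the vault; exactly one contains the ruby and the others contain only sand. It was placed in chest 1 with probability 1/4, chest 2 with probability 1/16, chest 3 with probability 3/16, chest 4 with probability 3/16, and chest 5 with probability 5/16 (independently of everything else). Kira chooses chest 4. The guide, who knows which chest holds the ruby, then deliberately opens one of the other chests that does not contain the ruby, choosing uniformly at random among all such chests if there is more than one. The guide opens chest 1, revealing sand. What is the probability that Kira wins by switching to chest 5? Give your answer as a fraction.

Consider each possible location of the ruby in turn.
If it is in chest 1 (prior 1/4): the guide opened chest 1, so this case is ruled out; weight (1/4)·0 = 0.
If it is in chest 2 (prior 1/16): the guide has 3 equally likely choices, so probability 1/3; weight (1/16)·(1/3) = 1/48.
If it is in chest 3 (prior 3/16): the guide has 3 equally likely choices, so probability 1/3; weight (3/16)·(1/3) = 1/16.
If it is in chest 4 (prior 3/16): the guide has 4 equally likely choices, so probability 1/4; weight (3/16)·(1/4) = 3/64.
If it is in chest 5 (prior 5/16): the guide has 3 equally likely choices, so probability 1/3; weight (5/16)·(1/3) = 5/48.
The weights sum to 15/64.
So P(the ruby in chest 5 | the guide opened chest 1) = (5/48) / (15/64) = 4/9.

4/9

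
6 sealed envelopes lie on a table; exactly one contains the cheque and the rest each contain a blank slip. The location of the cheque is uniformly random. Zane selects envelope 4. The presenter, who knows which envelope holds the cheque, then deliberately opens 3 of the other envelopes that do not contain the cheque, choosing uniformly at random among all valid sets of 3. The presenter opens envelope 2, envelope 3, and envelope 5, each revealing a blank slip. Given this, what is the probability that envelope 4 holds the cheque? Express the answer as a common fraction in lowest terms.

1/6

Condition on the true location of the cheque.
If it is in either of envelopes 1 and 6 (prior 1/6 each): the presenter has 4 equally likely choices, so probability 1/4; weight (1/6)·(1/4) = 1/24 each.
If it is in any of envelopes 2, 3, and 5 (prior 1/6 each): that envelope was opened and seen not to hold the prize — ruled out; weight (1/6)·0 = 0 each.
If it is in envelope 4 (prior 1/6): the presenter has 10 equally likely choices, so probability 1/10; weight (1/6)·(1/10) = 1/60.
The weights sum to 1/10.
So P(the cheque in envelope 4 | the presenter opened envelope 2, envelope 3, and envelope 5) = (1/60) / (1/10) = 1/6.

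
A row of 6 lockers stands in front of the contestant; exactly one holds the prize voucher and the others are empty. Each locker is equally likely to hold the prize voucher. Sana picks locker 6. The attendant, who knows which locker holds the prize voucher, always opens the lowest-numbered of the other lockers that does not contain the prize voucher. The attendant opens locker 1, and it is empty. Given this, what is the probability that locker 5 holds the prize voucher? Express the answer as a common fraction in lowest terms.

1/5

Condition on the true location of the prize voucher.
If it is in locker 1 (prior 1/6): the attendant opened locker 1, so this case is ruled out; weight (1/6)·0 = 0.
If it is in any of lockers 2, 3, 4, 5, and 6 (prior 1/6 each): locker 1 is the lowest-numbered option available, probability 1; weight (1/6)·1 = 1/6 each.
The weights sum to 5/6.
So P(the prize voucher in locker 5 | the attendant opened locker 1) = (1/6) / (5/6) = 1/5.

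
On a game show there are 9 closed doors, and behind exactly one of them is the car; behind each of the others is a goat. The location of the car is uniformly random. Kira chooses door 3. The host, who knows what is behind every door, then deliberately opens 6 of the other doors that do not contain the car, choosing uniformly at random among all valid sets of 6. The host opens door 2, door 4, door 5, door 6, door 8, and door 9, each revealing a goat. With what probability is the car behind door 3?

1/9

Apply Bayes' rule, conditioning on where the car actually is.
If it is behind either of doors 1 and 7 (prior 1/9 each): the host has 7 equally likely choices, so probability 1/7; weight (1/9)·(1/7) = 1/63 each.
If it is behind any of doors 2, 4, 5, 6, 8, and 9 (prior 1/9 each): that door was opened and seen not to hold the prize — ruled out; weight (1/9)·0 = 0 each.
If it is behind door 3 (prior 1/9): the host has 28 equally likely choices, so probability 1/28; weight (1/9)·(1/28) = 1/252.
The weights sum to 1/28.
So P(the car behind door 3 | the host opened door 2, door 4, door 5, door 6, door 8, and door 9) = (1/252) / (1/28) = 1/9.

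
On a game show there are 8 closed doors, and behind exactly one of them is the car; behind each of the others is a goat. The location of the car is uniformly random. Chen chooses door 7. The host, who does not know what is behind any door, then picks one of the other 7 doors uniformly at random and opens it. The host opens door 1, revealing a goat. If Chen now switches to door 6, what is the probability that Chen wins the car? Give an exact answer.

1/7

Because the host chose which door to open without knowing where the car is, the choice is independent of the prize location. Learning that door 1 does not hold the car simply rules out that one location and leaves the remaining 7 doors still equally likely by symmetry.
So P(the car behind door 6) = 1/7.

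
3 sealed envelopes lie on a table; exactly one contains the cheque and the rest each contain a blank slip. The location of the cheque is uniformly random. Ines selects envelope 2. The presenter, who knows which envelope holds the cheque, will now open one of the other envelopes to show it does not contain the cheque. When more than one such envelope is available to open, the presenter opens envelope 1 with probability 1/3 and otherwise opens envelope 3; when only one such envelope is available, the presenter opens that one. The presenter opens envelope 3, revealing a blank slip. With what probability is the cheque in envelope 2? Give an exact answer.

Apply Bayes' rule, conditioning on where the cheque actually is.
If it is in envelope 1 (prior 1/3): only envelope 3 is available, probability 1; weight (1/3)·1 = 1/3.
If it is in envelope 2 (prior 1/3): envelope 1 is available but not opened, probability 2/3; weight (1/3)·(2/3) = 2/9.
If it is in envelope 3 (prior 1/3): the presenter opened envelope 3, so this case is ruled out; weight (1/3)·0 = 0.
The weights sum to 5/9.
So P(the cheque in envelope 2 | the presenter opened envelope 3) = (2/9) / (5/9) = 2/5.

2/5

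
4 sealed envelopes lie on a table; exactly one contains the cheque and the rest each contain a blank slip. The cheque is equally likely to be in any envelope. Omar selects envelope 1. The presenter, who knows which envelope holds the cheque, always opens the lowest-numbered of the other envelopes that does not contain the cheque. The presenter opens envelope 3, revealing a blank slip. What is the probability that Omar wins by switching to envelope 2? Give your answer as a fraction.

1

Apply Bayes' rule, conditioning on where the cheque actually is.
If it is in either of envelopes 1 and 4 (prior 1/4 each): the presenter would have opened envelope 2 instead, probability 0; weight (1/4)·0 = 0 each.
If it is in envelope 2 (prior 1/4): envelope 3 is the lowest-numbered option available, probability 1; weight (1/4)·1 = 1/4.
If it is in envelope 3 (prior 1/4): the presenter opened envelope 3, so this case is ruled out; weight (1/4)·0 = 0.
The weights sum to 1/4.
So P(the cheque in envelope 2 | the presenter opened envelope 3) = (1/4) / (1/4) = 1.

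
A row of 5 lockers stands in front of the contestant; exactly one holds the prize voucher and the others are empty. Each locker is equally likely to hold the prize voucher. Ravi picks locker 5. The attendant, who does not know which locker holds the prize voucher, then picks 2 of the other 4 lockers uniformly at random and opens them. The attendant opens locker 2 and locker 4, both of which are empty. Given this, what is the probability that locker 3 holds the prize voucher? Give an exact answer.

Apply Bayes' rule, conditioning on where the prize voucher actually is.
If it is in any of lockers 1, 3, and 5 (prior 1/5 each): the attendant picks exactly this set with probability 1/6 regardless, and none is the prize; weight (1/5)·(1/6) = 1/30 each.
If it is in either of lockers 2 and 4 (prior 1/5 each): that locker was opened and seen not to hold the prize — ruled out; weight (1/5)·0 = 0 each.
The weights sum to 1/10.
So P(the prize voucher in locker 3 | the attendant opened locker 2 and locker 4) = (1/30) / (1/10) = 1/3.

1/3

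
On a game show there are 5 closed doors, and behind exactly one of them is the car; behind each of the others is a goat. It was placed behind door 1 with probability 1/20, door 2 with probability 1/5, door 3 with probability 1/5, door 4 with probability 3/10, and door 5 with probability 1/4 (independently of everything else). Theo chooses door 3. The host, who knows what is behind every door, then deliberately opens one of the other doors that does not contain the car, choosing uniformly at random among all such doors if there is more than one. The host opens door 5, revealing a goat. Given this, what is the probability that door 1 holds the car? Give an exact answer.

Apply Bayes' rule, conditioning on where the car actually is.
If it is behind door 1 (prior 1/20): the host has 3 equally likely choices, so probability 1/3; weight (1/20)·(1/3) = 1/60.
If it is behind door 2 (prior 1/5): the host has 3 equally likely choices, so probability 1/3; weight (1/5)·(1/3) = 1/15.
If it is behind door 3 (prior 1/5): the host has 4 equally likely choices, so probability 1/4; weight (1/5)·(1/4) = 1/20.
If it is behind door 4 (prior 3/10): the host has 3 equally likely choices, so probability 1/3; weight (3/10)·(1/3) = 1/10.
If it is behind door 5 (prior 1/4): the host opened door 5, so this case is ruled out; weight (1/4)·0 = 0.
The weights sum to 7/30.
So P(the car behind door 1 | the host opened door 5) = (1/60) / (7/30) = 1/14.

1/14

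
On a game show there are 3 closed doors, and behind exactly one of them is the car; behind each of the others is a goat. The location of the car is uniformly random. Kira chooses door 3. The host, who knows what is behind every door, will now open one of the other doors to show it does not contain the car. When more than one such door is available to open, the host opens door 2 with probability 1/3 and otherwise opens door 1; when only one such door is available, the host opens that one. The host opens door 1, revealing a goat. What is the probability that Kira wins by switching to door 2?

Apply Bayes' rule, conditioning on where the car actually is.
If it is behind door 1 (prior 1/3): the host opened door 1, so this case is ruled out; weight (1/3)·0 = 0.
If it is behind door 2 (prior 1/3): only door 1 is available, probability 1; weight (1/3)·1 = 1/3.
If it is behind door 3 (prior 1/3): door 2 is available but not opened, probability 2/3; weight (1/3)·(2/3) = 2/9.
The weights sum to 5/9.
So P(the car behind door 2 | the host opened door 1) = (1/3) / (5/9) = 3/5.

3/5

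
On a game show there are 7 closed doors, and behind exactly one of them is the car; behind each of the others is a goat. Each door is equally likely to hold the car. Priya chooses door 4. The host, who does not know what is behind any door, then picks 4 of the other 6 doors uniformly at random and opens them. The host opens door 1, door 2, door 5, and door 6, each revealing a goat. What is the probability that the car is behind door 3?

Consider each possible location of the car in turn.
If it is behind any of doors 1, 2, 5, and 6 (prior 1/7 each): that door was opened and seen not to hold the prize — ruled out; weight (1/7)·0 = 0 each.
If it is behind any of doors 3, 4, and 7 (prior 1/7 each): the host picks exactly this set with probability 1/15 regardless, and none is the prize; weight (1/7)·(1/15) = 1/105 each.
The weights sum to 1/35.
So P(the car behind door 3 | the host opened door 1, door 2, door 5, and door 6) = (1/105) / (1/35) = 1/3.

1/3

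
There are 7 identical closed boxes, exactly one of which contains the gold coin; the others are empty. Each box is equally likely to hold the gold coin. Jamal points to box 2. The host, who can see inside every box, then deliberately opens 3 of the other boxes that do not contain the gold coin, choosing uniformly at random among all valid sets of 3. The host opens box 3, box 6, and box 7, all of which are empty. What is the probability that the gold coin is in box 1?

2/7

Consider each possible location of the gold coin in turn.
If it is in any of boxes 1, 4, and 5 (prior 1/7 each): the host has 10 equally likely choices, so probability 1/10; weight (1/7)·(1/10) = 1/70 each.
If it is in box 2 (prior 1/7): the host has 20 equally likely choices, so probability 1/20; weight (1/7)·(1/20) = 1/140.
If it is in any of boxes 3, 6, and 7 (prior 1/7 each): that box was opened and seen not to hold the prize — ruled out; weight (1/7)·0 = 0 each.
The weights sum to 1/20.
So P(the gold coin in box 1 | the host opened box 3, box 6, and box 7) = (1/70) / (1/20) = 2/7.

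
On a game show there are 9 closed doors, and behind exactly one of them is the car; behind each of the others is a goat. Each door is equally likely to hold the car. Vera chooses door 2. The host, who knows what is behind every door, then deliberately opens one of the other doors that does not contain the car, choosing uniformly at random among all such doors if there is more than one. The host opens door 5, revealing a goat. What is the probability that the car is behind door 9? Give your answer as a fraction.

Consider each possible location of the car in turn.
If it is behind any of doors 1, 3, 4, 6, 7, 8, and 9 (prior 1/9 each): the host has 7 equally likely choices, so probability 1/7; weight (1/9)·(1/7) = 1/63 each.
If it is behind door 2 (prior 1/9): the host has 8 equally likely choices, so probability 1/8; weight (1/9)·(1/8) = 1/72.
If it is behind door 5 (prior 1/9): the host opened door 5, so this case is ruled out; weight (1/9)·0 = 0.
The weights sum to 1/8.
So P(the car behind door 9 | the host opened door 5) = (1/63) / (1/8) = 8/63.

8/63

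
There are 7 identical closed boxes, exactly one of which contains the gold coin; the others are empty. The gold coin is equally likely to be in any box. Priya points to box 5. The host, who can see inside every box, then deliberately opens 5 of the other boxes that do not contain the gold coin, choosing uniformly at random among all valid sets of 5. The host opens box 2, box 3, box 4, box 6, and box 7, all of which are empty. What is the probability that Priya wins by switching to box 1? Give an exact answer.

6/7

Apply Bayes' rule, conditioning on where the gold coin actually is.
If it is in box 1 (prior 1/7): the host has no choice, probability 1; weight (1/7)·1 = 1/7.
If it is in any of boxes 2, 3, 4, 6, and 7 (prior 1/7 each): that box was opened and seen not to hold the prize — ruled out; weight (1/7)·0 = 0 each.
If it is in box 5 (prior 1/7): the host has 6 equally likely choices, so probability 1/6; weight (1/7)·(1/6) = 1/42.
The weights sum to 1/6.
So P(the gold coin in box 1 | the host opened box 2, box 3, box 4, box 6, and box 7) = (1/7) / (1/6) = 6/7.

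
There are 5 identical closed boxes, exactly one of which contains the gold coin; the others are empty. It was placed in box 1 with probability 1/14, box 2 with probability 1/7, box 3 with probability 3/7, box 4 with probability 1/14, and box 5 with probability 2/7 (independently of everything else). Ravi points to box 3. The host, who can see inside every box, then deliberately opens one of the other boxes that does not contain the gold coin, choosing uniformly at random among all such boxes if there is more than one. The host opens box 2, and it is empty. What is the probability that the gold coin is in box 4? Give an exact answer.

Condition on the true location of the gold coin.
If it is in either of boxes 1 and 4 (prior 1/14 each): the host has 3 equally likely choices, so probability 1/3; weight (1/14)·(1/3) = 1/42 each.
If it is in box 2 (prior 1/7): the host opened box 2, so this case is ruled out; weight (1/7)·0 = 0.
If it is in box 3 (prior 3/7): the host has 4 equally likely choices, so probability 1/4; weight (3/7)·(1/4) = 3/28.
If it is in box 5 (prior 2/7): the host has 3 equally likely choices, so probability 1/3; weight (2/7)·(1/3) = 2/21.
The weights sum to 1/4.
So P(the gold coin in box 4 | the host opened box 2) = (1/42) / (1/4) = 2/21.

2/21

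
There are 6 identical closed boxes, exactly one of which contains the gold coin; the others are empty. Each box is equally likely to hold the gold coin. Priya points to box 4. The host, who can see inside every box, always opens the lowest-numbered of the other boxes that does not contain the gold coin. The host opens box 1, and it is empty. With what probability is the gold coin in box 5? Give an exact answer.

1/5

Apply Bayes' rule, conditioning on where the gold coin actually is.
If it is in box 1 (prior 1/6): the host opened box 1, so this case is ruled out; weight (1/6)·0 = 0.
If it is in any of boxes 2, 3, 4, 5, and 6 (prior 1/6 each): box 1 is the lowest-numbered option available, probability 1; weight (1/6)·1 = 1/6 each.
The weights sum to 5/6.
So P(the gold coin in box 5 | the host opened box 1) = (1/6) / (5/6) = 1/5.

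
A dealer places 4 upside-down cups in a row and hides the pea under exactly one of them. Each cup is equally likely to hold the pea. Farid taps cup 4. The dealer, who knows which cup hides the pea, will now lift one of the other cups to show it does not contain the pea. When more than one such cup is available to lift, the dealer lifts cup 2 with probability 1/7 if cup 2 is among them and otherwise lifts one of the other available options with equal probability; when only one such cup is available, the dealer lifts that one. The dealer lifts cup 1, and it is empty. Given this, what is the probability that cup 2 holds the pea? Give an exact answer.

7/25

Consider each possible location of the pea in turn.
If it is under cup 1 (prior 1/4): the dealer opened cup 1, so this case is ruled out; weight (1/4)·0 = 0.
If it is under cup 2 (prior 1/4): cup 2 holds the prize so is unavailable; the dealer chooses uniformly among the 2 others, probability 1/2; weight (1/4)·(1/2) = 1/8.
If it is under cup 3 (prior 1/4): cup 2 is available but not opened, probability 6/7; weight (1/4)·(6/7) = 3/14.
If it is under cup 4 (prior 1/4): cup 2 is available but not opened; cup 1 gets probability (1 − 1/7)/2 = 3/7; weight (1/4)·(3/7) = 3/28.
The weights sum to 25/56.
So P(the pea under cup 2 | the dealer opened cup 1) = (1/8) / (25/56) = 7/25.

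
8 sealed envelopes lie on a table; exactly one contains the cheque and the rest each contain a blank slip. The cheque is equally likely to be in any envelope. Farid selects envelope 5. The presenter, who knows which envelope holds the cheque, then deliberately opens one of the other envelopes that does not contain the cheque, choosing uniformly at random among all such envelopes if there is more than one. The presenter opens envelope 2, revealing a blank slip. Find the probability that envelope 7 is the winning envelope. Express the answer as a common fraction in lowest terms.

7/48

Consider each possible location of the cheque in turn.
If it is in any of envelopes 1, 3, 4, 6, 7, and 8 (prior 1/8 each): the presenter has 6 equally likely choices, so probability 1/6; weight (1/8)·(1/6) = 1/48 each.
If it is in envelope 2 (prior 1/8): the presenter opened envelope 2, so this case is ruled out; weight (1/8)·0 = 0.
If it is in envelope 5 (prior 1/8): the presenter has 7 equally likely choices, so probability 1/7; weight (1/8)·(1/7) = 1/56.
The weights sum to 1/7.
So P(the cheque in envelope 7 | the presenter opened envelope 2) = (1/48) / (1/7) = 7/48.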